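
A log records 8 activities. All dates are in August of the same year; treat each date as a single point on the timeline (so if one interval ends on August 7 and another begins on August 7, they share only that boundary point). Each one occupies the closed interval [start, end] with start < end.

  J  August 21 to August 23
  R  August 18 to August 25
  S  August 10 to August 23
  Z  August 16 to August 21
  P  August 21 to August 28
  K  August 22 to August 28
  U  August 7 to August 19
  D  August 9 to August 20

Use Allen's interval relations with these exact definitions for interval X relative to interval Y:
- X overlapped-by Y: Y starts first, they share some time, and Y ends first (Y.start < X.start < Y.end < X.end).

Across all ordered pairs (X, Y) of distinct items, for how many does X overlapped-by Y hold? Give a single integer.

14

Checking all 56 ordered pairs for relation 'overlapped-by'; matching pairs in alphabetical order:
(D, U): D overlapped-by U ✓
(K, J): K overlapped-by J ✓
(K, R): K overlapped-by R ✓
(K, S): K overlapped-by S ✓
(P, R): P overlapped-by R ✓
(P, S): P overlapped-by S ✓
(R, D): R overlapped-by D ✓
(R, S): R overlapped-by S ✓
(R, U): R overlapped-by U ✓
(R, Z): R overlapped-by Z ✓
(S, D): S overlapped-by D ✓
(S, U): S overlapped-by U ✓
(Z, D): Z overlapped-by D ✓
(Z, U): Z overlapped-by U ✓
Count: 14.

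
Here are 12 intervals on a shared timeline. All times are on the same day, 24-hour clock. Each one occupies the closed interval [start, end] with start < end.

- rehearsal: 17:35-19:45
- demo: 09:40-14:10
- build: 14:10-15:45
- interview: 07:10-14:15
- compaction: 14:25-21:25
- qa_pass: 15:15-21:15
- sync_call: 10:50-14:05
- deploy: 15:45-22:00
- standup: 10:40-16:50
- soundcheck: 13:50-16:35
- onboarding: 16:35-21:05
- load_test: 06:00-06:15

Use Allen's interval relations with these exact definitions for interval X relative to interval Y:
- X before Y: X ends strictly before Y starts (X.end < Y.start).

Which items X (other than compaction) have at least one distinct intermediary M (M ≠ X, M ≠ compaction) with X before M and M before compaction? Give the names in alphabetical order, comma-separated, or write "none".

Target compaction = [14:25, 21:25].
Intermediaries M with M before compaction: demo, interview, load_test, sync_call.
Via demo — items with X before demo: load_test.
Via interview — items with X before interview: load_test.
Via load_test — items with X before load_test: none.
Via sync_call — items with X before sync_call: load_test.
Union: load_test.

load_test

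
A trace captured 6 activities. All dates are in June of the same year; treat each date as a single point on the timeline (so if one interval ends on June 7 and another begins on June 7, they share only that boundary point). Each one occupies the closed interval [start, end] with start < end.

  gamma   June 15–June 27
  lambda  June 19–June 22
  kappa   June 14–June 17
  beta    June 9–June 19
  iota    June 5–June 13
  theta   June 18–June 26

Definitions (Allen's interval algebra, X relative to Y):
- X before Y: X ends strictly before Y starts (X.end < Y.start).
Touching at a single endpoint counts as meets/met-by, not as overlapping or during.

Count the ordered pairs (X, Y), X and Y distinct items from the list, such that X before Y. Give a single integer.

Checking all 30 ordered pairs for relation 'before'; matching pairs in alphabetical order:
(iota, gamma): iota before gamma ✓
(iota, kappa): iota before kappa ✓
(iota, lambda): iota before lambda ✓
(iota, theta): iota before theta ✓
(kappa, lambda): kappa before lambda ✓
(kappa, theta): kappa before theta ✓
Count: 6.

6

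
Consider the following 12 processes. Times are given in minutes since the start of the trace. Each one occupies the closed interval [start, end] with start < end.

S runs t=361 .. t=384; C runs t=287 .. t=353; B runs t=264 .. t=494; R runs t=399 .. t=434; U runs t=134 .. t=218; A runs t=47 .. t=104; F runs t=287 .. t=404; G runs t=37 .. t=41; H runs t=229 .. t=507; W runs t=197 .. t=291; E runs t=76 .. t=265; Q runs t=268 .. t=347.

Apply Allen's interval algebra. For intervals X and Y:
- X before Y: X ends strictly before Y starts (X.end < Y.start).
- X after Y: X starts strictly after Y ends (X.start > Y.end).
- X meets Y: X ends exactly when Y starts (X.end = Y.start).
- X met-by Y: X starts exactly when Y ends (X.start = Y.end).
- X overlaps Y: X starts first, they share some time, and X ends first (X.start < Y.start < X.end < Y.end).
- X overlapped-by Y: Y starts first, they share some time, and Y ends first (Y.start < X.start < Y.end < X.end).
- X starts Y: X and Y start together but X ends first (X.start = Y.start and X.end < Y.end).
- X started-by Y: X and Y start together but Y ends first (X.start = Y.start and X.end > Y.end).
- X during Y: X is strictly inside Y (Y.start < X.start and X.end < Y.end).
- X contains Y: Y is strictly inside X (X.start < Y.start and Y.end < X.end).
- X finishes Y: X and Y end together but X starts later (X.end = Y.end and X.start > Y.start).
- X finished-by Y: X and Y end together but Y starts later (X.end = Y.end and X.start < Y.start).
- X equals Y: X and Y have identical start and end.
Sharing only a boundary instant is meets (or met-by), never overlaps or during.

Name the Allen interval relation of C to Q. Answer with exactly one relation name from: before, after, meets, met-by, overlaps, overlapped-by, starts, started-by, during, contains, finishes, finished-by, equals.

C = [t=287, t=353]; Q = [t=268, t=347].
Compare endpoints: C.start > Q.start, C.start < Q.end, C.end > Q.start, C.end > Q.end.
That pattern is 'overlapped-by'.

overlapped-by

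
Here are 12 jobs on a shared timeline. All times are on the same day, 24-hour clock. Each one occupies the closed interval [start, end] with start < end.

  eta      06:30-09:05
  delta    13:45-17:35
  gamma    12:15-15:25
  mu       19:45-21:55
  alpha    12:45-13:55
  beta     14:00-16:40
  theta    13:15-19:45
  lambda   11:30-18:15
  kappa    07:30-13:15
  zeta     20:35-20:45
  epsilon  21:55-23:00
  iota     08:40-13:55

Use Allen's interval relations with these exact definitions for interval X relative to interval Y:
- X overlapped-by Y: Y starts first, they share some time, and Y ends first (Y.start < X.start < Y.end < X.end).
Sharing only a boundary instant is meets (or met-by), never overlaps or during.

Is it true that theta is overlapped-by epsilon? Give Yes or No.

theta = [13:15, 19:45], epsilon = [21:55, 23:00].
Actual relation of theta to epsilon: before.
Asked whether 'overlapped-by' holds → No.

No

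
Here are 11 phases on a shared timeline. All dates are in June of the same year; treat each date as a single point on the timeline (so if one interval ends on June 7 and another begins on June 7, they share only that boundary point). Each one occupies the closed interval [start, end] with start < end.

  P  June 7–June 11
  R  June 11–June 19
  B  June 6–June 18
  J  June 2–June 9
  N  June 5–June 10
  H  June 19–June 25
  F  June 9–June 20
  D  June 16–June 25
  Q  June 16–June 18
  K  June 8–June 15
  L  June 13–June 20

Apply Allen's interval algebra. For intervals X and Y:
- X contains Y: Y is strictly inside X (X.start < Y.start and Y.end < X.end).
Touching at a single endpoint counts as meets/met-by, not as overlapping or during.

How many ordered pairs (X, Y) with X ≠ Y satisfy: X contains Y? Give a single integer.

6

Checking all 110 ordered pairs for relation 'contains'; matching pairs in alphabetical order:
(B, K): B contains K ✓
(B, P): B contains P ✓
(F, Q): F contains Q ✓
(F, R): F contains R ✓
(L, Q): L contains Q ✓
(R, Q): R contains Q ✓
Count: 6.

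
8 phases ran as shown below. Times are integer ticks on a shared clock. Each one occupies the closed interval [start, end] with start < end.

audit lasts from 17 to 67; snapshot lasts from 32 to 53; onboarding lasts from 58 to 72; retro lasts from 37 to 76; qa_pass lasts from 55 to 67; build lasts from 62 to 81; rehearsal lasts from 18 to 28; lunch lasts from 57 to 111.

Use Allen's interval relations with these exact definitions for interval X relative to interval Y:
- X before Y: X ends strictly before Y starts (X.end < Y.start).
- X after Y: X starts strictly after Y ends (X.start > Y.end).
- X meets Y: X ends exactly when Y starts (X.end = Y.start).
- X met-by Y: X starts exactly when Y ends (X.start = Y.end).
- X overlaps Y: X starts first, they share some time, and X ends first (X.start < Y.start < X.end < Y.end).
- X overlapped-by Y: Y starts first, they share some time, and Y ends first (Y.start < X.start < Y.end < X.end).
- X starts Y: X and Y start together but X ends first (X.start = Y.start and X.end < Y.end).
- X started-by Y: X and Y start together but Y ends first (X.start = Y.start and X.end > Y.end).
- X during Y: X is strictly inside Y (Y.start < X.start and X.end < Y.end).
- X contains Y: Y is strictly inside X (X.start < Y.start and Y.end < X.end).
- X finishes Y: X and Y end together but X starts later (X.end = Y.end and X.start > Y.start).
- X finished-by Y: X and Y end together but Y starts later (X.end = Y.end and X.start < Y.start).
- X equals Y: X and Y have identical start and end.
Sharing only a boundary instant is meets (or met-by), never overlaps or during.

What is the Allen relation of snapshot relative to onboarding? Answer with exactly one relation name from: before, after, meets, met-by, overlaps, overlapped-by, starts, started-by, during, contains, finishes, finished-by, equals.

before

snapshot = [32, 53]; onboarding = [58, 72].
Compare endpoints: snapshot.start < onboarding.start, snapshot.start < onboarding.end, snapshot.end < onboarding.start, snapshot.end < onboarding.end.
That pattern is 'before'.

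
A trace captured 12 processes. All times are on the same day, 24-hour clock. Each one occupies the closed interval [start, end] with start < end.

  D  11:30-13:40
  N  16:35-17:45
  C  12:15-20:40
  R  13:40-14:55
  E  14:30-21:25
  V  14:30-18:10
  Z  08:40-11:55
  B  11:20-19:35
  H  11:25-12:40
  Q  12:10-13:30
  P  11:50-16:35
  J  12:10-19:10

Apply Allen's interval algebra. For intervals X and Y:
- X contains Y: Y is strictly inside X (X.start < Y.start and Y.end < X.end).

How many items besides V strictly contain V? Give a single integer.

Target V = [14:30, 18:10].
B [11:20, 19:35] → contains → counts.
C [12:15, 20:40] → contains → counts.
D [11:30, 13:40] → before → no.
E [14:30, 21:25] → started-by → no.
H [11:25, 12:40] → before → no.
J [12:10, 19:10] → contains → counts.
N [16:35, 17:45] → during → no.
P [11:50, 16:35] → overlaps → no.
Q [12:10, 13:30] → before → no.
R [13:40, 14:55] → overlaps → no.
Z [08:40, 11:55] → before → no.
Total: 3.

3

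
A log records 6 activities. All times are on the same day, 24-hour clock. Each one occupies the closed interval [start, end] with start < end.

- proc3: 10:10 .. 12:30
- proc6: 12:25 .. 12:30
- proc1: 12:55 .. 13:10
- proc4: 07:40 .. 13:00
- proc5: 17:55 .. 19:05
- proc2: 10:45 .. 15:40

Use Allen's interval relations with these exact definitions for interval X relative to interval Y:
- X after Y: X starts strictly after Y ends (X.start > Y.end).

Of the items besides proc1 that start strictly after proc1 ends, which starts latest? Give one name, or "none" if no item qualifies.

proc5

Target proc1 = [12:55, 13:10].
proc2 [10:45, 15:40] → contains → excluded.
proc3 [10:10, 12:30] → before → excluded.
proc4 [07:40, 13:00] → overlaps → excluded.
proc5 [17:55, 19:05] → after → candidate.
proc6 [12:25, 12:30] → before → excluded.
Among candidates, latest start is 17:55 → proc5.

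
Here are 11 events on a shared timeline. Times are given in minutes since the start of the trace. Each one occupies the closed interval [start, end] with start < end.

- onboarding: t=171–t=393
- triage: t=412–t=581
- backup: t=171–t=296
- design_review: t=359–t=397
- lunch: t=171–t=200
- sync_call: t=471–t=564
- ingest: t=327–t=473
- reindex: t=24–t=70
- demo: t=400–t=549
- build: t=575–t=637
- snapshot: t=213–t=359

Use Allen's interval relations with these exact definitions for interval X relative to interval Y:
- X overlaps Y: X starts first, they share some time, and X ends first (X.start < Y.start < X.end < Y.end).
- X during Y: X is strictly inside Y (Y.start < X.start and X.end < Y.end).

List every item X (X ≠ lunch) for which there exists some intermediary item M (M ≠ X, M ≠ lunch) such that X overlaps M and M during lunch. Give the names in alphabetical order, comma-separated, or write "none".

none

Target lunch = [t=171, t=200].
Intermediaries M with M during lunch: none.
Union: none.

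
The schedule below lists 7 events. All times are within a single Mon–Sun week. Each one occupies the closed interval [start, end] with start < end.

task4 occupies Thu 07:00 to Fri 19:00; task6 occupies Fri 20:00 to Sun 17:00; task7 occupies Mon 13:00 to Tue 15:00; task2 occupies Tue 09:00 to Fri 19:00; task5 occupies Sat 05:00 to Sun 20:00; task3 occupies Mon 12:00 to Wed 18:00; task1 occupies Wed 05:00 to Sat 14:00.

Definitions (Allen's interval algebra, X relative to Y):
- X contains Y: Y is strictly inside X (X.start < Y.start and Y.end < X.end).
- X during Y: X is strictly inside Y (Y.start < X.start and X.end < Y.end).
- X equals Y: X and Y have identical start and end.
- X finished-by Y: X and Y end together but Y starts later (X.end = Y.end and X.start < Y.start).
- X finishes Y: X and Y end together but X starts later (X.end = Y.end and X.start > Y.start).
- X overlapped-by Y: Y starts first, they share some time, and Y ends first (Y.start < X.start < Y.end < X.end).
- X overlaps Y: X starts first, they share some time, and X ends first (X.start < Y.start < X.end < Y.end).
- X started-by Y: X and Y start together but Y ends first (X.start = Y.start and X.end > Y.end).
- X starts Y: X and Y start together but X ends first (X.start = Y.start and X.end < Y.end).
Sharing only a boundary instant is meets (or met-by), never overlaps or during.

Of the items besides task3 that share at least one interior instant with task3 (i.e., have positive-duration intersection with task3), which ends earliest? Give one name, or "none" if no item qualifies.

task7

Target task3 = [Mon 12:00, Wed 18:00].
task1 [Wed 05:00, Sat 14:00] → overlapped-by → candidate.
task2 [Tue 09:00, Fri 19:00] → overlapped-by → candidate.
task4 [Thu 07:00, Fri 19:00] → after → excluded.
task5 [Sat 05:00, Sun 20:00] → after → excluded.
task6 [Fri 20:00, Sun 17:00] → after → excluded.
task7 [Mon 13:00, Tue 15:00] → during → candidate.
Among candidates, earliest end is Tue 15:00 → task7.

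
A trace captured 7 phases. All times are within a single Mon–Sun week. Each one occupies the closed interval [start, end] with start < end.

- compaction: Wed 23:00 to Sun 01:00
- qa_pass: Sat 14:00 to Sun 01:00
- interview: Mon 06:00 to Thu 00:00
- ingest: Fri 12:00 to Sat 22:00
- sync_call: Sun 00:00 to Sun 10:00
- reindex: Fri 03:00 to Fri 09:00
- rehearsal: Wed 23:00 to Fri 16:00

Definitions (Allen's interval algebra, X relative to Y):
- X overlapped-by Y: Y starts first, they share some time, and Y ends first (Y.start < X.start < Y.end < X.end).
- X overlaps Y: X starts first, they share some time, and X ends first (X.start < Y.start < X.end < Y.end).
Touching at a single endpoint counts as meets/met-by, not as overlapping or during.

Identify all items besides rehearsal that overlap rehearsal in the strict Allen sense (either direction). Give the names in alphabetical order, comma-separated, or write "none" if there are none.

ingest, interview

Target rehearsal = [Wed 23:00, Fri 16:00].
compaction [Wed 23:00, Sun 01:00] → started-by → no.
ingest [Fri 12:00, Sat 22:00] → overlapped-by → yes.
interview [Mon 06:00, Thu 00:00] → overlaps → yes.
qa_pass [Sat 14:00, Sun 01:00] → after → no.
reindex [Fri 03:00, Fri 09:00] → during → no.
sync_call [Sun 00:00, Sun 10:00] → after → no.
Result: ingest, interview.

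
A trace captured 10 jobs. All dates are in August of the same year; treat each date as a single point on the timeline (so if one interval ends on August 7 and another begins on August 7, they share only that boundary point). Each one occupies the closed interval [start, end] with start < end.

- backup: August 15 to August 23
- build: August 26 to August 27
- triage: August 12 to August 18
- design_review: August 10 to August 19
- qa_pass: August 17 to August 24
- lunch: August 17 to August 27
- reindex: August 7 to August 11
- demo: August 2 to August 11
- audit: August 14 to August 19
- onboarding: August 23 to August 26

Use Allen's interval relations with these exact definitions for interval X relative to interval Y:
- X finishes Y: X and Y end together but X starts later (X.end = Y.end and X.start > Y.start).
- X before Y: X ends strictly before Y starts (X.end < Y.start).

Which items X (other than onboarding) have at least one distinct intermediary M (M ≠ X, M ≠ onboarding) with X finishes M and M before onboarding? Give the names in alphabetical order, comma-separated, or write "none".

audit, reindex

Target onboarding = [August 23, August 26].
Intermediaries M with M before onboarding: audit, demo, design_review, reindex, triage.
Via audit — items with X finishes audit: none.
Via demo — items with X finishes demo: reindex.
Via design_review — items with X finishes design_review: audit.
Via reindex — items with X finishes reindex: none.
Via triage — items with X finishes triage: none.
Union: audit, reindex.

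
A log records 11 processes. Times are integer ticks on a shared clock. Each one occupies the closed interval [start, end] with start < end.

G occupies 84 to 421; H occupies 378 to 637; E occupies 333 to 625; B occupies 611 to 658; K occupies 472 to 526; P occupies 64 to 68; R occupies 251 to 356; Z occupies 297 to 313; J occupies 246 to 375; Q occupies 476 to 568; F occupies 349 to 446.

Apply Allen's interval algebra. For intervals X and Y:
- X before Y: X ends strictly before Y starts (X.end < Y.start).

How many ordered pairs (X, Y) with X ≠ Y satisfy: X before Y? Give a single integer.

Checking all 110 ordered pairs for relation 'before'; matching pairs in alphabetical order:
(F, B): F before B ✓
(F, K): F before K ✓
(F, Q): F before Q ✓
(G, B): G before B ✓
(G, K): G before K ✓
(G, Q): G before Q ✓
(J, B): J before B ✓
(J, H): J before H ✓
(J, K): J before K ✓
(J, Q): J before Q ✓
(K, B): K before B ✓
(P, B): P before B ✓
(P, E): P before E ✓
(P, F): P before F ✓
(P, G): P before G ✓
(P, H): P before H ✓
(P, J): P before J ✓
(P, K): P before K ✓
(P, Q): P before Q ✓
(P, R): P before R ✓
(P, Z): P before Z ✓
(Q, B): Q before B ✓
(R, B): R before B ✓
(R, H): R before H ✓
... plus 8 further pairs not listed.
Count: 32.

32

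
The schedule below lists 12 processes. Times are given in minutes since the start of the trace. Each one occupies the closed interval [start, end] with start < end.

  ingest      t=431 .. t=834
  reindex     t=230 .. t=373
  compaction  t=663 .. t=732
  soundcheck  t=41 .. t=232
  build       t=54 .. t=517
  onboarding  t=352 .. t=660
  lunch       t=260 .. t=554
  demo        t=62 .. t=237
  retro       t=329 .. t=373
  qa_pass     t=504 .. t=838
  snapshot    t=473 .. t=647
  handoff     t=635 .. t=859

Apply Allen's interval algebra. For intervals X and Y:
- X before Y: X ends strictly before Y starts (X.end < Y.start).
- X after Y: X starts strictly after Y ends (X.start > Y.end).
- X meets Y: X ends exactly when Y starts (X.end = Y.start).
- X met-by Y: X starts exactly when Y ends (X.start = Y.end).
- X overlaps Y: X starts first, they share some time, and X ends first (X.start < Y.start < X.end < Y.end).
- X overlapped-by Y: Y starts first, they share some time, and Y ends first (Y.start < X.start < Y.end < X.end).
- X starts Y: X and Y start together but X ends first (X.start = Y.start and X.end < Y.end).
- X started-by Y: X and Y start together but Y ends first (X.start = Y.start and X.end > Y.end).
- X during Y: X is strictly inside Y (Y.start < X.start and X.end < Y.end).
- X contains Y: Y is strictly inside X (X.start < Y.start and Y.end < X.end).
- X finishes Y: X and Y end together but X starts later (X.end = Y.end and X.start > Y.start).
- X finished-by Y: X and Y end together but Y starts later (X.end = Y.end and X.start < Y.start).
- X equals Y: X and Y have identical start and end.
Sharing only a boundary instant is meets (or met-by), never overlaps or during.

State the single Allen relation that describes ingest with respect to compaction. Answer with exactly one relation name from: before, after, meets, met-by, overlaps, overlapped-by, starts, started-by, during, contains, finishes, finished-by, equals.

ingest = [t=431, t=834]; compaction = [t=663, t=732].
Compare endpoints: ingest.start < compaction.start, ingest.start < compaction.end, ingest.end > compaction.start, ingest.end > compaction.end.
That pattern is 'contains'.

contains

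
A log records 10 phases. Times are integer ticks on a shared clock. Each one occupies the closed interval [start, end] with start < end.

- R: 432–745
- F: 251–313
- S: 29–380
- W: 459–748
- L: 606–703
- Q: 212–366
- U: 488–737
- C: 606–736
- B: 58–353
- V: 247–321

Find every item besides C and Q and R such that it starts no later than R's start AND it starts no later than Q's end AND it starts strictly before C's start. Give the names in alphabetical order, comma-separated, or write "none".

Conditions: its start is no later than R's start (X.start <= 432) AND its start is no later than Q's end (X.start <= 366) AND its start is strictly before C's start (X.start < 606).
B: start 58 <= 432? ✓; start 58 <= 366? ✓; start 58 < 606? ✓ → yes.
F: start 251 <= 432? ✓; start 251 <= 366? ✓; start 251 < 606? ✓ → yes.
L: start 606 <= 432? ✗; start 606 <= 366? ✗; start 606 < 606? ✗ → no.
S: start 29 <= 432? ✓; start 29 <= 366? ✓; start 29 < 606? ✓ → yes.
U: start 488 <= 432? ✗; start 488 <= 366? ✗; start 488 < 606? ✓ → no.
V: start 247 <= 432? ✓; start 247 <= 366? ✓; start 247 < 606? ✓ → yes.
W: start 459 <= 432? ✗; start 459 <= 366? ✗; start 459 < 606? ✓ → no.
Result: B, F, S, V.

B, F, S, V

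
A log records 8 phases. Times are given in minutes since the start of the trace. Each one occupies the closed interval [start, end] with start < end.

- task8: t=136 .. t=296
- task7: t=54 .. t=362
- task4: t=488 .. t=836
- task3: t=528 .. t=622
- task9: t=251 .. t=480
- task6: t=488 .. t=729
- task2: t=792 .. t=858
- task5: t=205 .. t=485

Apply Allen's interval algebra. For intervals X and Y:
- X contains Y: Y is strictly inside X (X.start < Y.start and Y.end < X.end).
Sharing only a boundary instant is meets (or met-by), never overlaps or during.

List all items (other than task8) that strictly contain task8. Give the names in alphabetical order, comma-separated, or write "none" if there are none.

task7

Target task8 = [t=136, t=296].
task2 [t=792, t=858] → after → no.
task3 [t=528, t=622] → after → no.
task4 [t=488, t=836] → after → no.
task5 [t=205, t=485] → overlapped-by → no.
task6 [t=488, t=729] → after → no.
task7 [t=54, t=362] → contains → yes.
task9 [t=251, t=480] → overlapped-by → no.
Result: task7.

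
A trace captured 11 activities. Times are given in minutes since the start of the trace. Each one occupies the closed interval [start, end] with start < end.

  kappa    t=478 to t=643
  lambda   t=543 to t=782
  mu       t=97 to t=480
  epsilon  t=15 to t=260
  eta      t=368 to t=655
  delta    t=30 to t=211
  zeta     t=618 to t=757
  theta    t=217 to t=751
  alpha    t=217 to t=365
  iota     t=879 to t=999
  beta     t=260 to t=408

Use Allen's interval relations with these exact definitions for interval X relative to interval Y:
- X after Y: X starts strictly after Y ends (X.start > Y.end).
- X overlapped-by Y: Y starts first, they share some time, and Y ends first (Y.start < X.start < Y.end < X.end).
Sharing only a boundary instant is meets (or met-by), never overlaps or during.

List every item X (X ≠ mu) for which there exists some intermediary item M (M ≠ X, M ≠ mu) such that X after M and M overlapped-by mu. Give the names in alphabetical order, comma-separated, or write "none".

iota

Target mu = [t=97, t=480].
Intermediaries M with M overlapped-by mu: eta, kappa, theta.
Via eta — items with X after eta: iota.
Via kappa — items with X after kappa: iota.
Via theta — items with X after theta: iota.
Union: iota.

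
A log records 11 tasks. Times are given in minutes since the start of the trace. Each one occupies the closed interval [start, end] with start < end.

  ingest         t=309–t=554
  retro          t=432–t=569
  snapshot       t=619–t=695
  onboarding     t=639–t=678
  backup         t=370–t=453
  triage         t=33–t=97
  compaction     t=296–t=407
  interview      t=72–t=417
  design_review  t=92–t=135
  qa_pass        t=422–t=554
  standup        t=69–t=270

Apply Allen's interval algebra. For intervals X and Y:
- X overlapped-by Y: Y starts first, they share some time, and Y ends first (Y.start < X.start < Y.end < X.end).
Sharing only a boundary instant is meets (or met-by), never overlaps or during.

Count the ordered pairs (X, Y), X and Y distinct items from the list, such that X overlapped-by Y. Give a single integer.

Checking all 110 ordered pairs for relation 'overlapped-by'; matching pairs in alphabetical order:
(backup, compaction): backup overlapped-by compaction ✓
(backup, interview): backup overlapped-by interview ✓
(design_review, triage): design_review overlapped-by triage ✓
(ingest, compaction): ingest overlapped-by compaction ✓
(ingest, interview): ingest overlapped-by interview ✓
(interview, standup): interview overlapped-by standup ✓
(interview, triage): interview overlapped-by triage ✓
(qa_pass, backup): qa_pass overlapped-by backup ✓
(retro, backup): retro overlapped-by backup ✓
(retro, ingest): retro overlapped-by ingest ✓
(retro, qa_pass): retro overlapped-by qa_pass ✓
(standup, triage): standup overlapped-by triage ✓
Count: 12.

12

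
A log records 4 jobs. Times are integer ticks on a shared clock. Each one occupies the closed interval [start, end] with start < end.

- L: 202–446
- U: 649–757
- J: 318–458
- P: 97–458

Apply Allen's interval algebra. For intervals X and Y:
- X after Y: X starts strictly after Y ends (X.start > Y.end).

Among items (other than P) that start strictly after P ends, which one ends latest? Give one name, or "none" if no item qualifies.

U

Target P = [97, 458].
J [318, 458] → finishes → excluded.
L [202, 446] → during → excluded.
U [649, 757] → after → candidate.
Among candidates, latest end is 757 → U.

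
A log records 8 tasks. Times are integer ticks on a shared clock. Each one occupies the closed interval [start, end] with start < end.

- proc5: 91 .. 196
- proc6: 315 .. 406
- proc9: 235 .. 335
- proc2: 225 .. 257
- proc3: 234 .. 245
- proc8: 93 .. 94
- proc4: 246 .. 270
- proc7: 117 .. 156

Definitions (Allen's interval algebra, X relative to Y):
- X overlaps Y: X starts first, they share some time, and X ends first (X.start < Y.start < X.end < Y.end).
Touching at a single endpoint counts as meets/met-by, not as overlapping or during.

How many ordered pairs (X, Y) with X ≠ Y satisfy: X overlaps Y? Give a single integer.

4

Checking all 56 ordered pairs for relation 'overlaps'; matching pairs in alphabetical order:
(proc2, proc4): proc2 overlaps proc4 ✓
(proc2, proc9): proc2 overlaps proc9 ✓
(proc3, proc9): proc3 overlaps proc9 ✓
(proc9, proc6): proc9 overlaps proc6 ✓
Count: 4.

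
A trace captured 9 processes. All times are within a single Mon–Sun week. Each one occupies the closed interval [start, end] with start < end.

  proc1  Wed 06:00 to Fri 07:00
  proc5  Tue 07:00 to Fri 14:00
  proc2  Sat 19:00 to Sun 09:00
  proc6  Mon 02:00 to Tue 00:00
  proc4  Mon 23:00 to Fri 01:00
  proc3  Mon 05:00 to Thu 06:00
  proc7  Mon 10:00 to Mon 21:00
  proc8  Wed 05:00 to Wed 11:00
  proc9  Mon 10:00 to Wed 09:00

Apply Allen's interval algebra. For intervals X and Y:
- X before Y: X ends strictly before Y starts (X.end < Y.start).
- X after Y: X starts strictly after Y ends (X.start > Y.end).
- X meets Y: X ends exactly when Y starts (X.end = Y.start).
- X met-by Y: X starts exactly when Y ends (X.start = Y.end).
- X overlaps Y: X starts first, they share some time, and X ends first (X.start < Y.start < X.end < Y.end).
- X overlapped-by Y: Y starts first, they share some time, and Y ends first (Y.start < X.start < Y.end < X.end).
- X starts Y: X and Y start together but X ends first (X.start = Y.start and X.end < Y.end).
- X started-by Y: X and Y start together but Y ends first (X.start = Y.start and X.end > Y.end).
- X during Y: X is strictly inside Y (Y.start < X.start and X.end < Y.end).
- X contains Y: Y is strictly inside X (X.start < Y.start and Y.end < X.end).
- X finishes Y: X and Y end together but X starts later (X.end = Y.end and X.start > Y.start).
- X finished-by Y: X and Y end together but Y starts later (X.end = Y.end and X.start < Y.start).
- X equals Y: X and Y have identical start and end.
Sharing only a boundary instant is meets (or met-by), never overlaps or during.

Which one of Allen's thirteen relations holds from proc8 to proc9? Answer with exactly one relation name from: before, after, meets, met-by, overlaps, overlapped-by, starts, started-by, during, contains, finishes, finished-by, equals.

proc8 = [Wed 05:00, Wed 11:00]; proc9 = [Mon 10:00, Wed 09:00].
Compare endpoints: proc8.start > proc9.start, proc8.start < proc9.end, proc8.end > proc9.start, proc8.end > proc9.end.
That pattern is 'overlapped-by'.

overlapped-by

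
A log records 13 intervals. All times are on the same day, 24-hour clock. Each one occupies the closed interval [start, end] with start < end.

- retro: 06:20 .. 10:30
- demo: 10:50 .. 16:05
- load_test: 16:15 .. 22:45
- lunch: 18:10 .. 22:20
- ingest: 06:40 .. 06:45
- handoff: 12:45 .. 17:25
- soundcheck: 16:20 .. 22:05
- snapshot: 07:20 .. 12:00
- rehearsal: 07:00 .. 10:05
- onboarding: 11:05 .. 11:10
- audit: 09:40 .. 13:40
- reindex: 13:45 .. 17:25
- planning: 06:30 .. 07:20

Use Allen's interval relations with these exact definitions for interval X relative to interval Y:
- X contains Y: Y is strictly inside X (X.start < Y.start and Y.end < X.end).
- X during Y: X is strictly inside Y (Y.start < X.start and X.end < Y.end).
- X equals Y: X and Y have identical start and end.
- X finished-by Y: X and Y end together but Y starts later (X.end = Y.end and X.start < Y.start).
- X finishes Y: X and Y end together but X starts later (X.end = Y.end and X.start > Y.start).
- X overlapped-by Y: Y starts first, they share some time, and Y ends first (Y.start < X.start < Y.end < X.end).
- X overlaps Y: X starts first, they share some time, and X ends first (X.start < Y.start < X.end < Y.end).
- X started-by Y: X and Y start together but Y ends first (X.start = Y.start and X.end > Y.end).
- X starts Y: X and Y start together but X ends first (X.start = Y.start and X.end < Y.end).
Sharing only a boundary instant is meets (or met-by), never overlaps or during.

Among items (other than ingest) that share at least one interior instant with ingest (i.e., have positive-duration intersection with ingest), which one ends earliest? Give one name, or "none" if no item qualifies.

Target ingest = [06:40, 06:45].
audit [09:40, 13:40] → after → excluded.
demo [10:50, 16:05] → after → excluded.
handoff [12:45, 17:25] → after → excluded.
load_test [16:15, 22:45] → after → excluded.
lunch [18:10, 22:20] → after → excluded.
onboarding [11:05, 11:10] → after → excluded.
planning [06:30, 07:20] → contains → candidate.
rehearsal [07:00, 10:05] → after → excluded.
reindex [13:45, 17:25] → after → excluded.
retro [06:20, 10:30] → contains → candidate.
snapshot [07:20, 12:00] → after → excluded.
soundcheck [16:20, 22:05] → after → excluded.
Among candidates, earliest end is 07:20 → planning.

planning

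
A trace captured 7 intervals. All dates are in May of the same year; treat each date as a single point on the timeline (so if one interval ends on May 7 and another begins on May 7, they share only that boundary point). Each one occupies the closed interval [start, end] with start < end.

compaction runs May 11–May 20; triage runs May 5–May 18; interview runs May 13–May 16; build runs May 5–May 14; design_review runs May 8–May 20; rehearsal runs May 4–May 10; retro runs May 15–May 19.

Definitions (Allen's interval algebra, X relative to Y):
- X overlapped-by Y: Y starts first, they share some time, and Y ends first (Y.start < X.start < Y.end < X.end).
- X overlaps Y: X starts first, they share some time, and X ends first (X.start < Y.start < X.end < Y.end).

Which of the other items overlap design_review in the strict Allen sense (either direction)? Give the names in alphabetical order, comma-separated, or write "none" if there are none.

Target design_review = [May 8, May 20].
build [May 5, May 14] → overlaps → yes.
compaction [May 11, May 20] → finishes → no.
interview [May 13, May 16] → during → no.
rehearsal [May 4, May 10] → overlaps → yes.
retro [May 15, May 19] → during → no.
triage [May 5, May 18] → overlaps → yes.
Result: build, rehearsal, triage.

build, rehearsal, triage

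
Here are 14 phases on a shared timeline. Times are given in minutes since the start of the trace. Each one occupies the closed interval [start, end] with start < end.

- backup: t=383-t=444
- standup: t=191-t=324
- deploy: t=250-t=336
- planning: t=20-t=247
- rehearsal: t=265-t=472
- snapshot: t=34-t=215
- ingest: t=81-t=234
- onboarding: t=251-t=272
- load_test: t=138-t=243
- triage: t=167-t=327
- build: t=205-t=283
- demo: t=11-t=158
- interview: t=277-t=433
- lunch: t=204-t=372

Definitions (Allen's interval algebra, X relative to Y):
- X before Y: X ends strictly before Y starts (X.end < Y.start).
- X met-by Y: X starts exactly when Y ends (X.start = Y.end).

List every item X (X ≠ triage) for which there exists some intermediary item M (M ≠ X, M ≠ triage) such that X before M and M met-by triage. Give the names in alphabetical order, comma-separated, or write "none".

Target triage = [t=167, t=327].
Intermediaries M with M met-by triage: none.
Union: none.

none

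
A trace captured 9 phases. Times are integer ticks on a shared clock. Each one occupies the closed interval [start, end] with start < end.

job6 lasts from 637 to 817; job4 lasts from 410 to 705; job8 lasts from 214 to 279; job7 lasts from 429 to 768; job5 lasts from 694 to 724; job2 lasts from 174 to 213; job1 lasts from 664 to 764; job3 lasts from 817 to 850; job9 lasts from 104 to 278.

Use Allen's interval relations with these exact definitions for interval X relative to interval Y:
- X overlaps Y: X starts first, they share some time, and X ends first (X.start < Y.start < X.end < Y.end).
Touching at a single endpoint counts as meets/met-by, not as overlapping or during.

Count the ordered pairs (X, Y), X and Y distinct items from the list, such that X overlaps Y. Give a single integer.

Checking all 72 ordered pairs for relation 'overlaps'; matching pairs in alphabetical order:
(job4, job1): job4 overlaps job1 ✓
(job4, job5): job4 overlaps job5 ✓
(job4, job6): job4 overlaps job6 ✓
(job4, job7): job4 overlaps job7 ✓
(job7, job6): job7 overlaps job6 ✓
(job9, job8): job9 overlaps job8 ✓
Count: 6.

6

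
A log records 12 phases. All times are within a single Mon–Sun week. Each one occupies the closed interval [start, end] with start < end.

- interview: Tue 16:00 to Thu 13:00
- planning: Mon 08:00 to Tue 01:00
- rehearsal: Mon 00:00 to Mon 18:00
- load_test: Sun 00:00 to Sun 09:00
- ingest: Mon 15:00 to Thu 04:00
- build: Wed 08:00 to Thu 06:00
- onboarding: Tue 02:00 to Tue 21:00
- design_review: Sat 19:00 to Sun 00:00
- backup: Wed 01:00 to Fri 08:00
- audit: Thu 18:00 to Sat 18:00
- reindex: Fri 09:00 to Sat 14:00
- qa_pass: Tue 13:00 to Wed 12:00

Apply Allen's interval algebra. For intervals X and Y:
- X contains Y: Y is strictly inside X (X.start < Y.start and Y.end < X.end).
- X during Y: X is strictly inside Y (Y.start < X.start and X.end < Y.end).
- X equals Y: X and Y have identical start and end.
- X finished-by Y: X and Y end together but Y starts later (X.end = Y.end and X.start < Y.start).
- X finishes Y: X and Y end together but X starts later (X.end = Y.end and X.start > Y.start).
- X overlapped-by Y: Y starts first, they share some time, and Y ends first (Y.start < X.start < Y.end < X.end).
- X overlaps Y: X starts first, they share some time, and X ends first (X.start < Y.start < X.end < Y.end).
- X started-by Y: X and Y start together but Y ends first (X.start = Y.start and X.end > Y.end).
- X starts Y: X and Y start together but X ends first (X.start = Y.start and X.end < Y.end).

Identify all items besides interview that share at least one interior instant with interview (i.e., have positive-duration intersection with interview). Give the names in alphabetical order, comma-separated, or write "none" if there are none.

Target interview = [Tue 16:00, Thu 13:00].
audit [Thu 18:00, Sat 18:00] → after → no.
backup [Wed 01:00, Fri 08:00] → overlapped-by → yes.
build [Wed 08:00, Thu 06:00] → during → yes.
design_review [Sat 19:00, Sun 00:00] → after → no.
ingest [Mon 15:00, Thu 04:00] → overlaps → yes.
load_test [Sun 00:00, Sun 09:00] → after → no.
onboarding [Tue 02:00, Tue 21:00] → overlaps → yes.
planning [Mon 08:00, Tue 01:00] → before → no.
qa_pass [Tue 13:00, Wed 12:00] → overlaps → yes.
rehearsal [Mon 00:00, Mon 18:00] → before → no.
reindex [Fri 09:00, Sat 14:00] → after → no.
Result: backup, build, ingest, onboarding, qa_pass.

backup, build, ingest, onboarding, qa_pass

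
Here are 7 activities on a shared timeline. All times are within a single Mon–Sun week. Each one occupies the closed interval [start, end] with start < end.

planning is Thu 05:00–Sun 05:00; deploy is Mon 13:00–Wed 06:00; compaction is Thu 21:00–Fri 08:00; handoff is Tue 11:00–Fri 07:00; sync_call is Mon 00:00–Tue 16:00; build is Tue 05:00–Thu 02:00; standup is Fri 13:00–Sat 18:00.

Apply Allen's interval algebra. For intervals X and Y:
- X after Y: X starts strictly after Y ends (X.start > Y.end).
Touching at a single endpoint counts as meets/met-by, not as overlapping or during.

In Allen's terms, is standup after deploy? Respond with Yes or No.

standup = [Fri 13:00, Sat 18:00], deploy = [Mon 13:00, Wed 06:00].
Actual relation of standup to deploy: after.
Asked whether 'after' holds → Yes.

Yes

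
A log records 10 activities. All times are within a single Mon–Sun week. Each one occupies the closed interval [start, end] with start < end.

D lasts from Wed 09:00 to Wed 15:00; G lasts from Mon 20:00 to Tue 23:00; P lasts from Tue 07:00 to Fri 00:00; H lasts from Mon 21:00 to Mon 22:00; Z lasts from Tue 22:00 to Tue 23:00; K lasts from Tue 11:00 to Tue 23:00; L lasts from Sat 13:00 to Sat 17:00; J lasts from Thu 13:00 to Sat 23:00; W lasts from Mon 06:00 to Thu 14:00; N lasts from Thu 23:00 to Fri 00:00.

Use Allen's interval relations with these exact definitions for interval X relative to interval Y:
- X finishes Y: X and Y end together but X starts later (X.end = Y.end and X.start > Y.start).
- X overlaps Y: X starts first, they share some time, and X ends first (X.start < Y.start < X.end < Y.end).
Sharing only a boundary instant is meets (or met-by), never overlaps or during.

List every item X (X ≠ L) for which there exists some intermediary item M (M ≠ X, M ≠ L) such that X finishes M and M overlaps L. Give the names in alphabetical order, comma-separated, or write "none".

Target L = [Sat 13:00, Sat 17:00].
Intermediaries M with M overlaps L: none.
Union: none.

none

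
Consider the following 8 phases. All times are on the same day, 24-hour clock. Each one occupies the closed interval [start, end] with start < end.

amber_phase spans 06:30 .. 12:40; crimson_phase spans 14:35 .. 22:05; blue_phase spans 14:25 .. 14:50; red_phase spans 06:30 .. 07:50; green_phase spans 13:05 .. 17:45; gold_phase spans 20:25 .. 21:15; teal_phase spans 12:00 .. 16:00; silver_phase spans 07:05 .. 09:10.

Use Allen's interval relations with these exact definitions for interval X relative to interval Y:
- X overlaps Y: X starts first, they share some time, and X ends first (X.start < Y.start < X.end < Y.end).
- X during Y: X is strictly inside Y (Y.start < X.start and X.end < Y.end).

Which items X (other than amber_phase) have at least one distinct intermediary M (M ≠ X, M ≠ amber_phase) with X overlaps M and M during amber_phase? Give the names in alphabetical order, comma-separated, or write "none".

Target amber_phase = [06:30, 12:40].
Intermediaries M with M during amber_phase: silver_phase.
Via silver_phase — items with X overlaps silver_phase: red_phase.
Union: red_phase.

red_phase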